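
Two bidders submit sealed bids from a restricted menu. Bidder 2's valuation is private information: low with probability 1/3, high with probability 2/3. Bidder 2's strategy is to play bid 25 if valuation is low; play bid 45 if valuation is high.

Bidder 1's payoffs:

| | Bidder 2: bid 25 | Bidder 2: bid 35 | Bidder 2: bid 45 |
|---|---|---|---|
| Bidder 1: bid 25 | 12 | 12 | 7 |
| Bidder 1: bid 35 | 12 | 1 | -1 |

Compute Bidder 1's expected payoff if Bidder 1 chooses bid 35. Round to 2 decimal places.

3.33

Take the expectation over Bidder 2's valuation, weighting each type's action by its prior probability.
E[bid 35] = 1/3·12 + 2/3·(-1) = 4 + (-2/3) = 10/3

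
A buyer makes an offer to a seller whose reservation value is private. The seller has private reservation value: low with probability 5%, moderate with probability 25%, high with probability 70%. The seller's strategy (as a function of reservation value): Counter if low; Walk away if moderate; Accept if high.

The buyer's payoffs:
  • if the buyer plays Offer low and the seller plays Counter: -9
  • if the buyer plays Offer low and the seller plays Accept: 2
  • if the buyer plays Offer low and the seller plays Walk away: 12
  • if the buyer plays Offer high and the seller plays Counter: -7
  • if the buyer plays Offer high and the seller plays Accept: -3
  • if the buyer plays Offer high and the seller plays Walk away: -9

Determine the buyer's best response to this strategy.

Compute the buyer's expected payoff for each action, taking the expectation over the seller's type.
E[Offer low] = 0.05·(-9) + 0.25·(12) + 0.7·(2) = 3.95
E[Offer high] = 0.05·(-7) + 0.25·(-9) + 0.7·(-3) = -4.7
Best response: Offer low (3.95 is the largest).

Offer low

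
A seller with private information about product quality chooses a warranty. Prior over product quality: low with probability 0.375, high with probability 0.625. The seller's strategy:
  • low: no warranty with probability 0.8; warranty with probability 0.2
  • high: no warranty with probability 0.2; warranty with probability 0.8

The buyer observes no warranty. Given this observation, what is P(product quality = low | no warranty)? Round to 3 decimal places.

Apply Bayes' rule using the sender's strategy as the likelihood.
P(no warranty) = 0.375·0.8 + 0.625·0.2 = 0.425
P(low | no warranty) = (0.375·0.8) / 0.425 = 0.3 / 0.425 = 0.705882

0.706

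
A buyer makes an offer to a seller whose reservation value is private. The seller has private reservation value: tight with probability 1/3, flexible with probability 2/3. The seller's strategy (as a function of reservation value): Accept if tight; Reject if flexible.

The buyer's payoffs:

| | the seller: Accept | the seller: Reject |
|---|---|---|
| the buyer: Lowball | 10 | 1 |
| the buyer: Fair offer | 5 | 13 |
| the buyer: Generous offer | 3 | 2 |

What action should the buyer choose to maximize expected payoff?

Fair offer

Compute the buyer's expected payoff for each action, taking the expectation over the seller's type.
E[Lowball] = 1/3·(10) + 2/3·(1) = 4
E[Fair offer] = 1/3·(5) + 2/3·(13) = 31/3
E[Generous offer] = 1/3·(3) + 2/3·(2) = 7/3
Best response: Fair offer (31/3 is the largest).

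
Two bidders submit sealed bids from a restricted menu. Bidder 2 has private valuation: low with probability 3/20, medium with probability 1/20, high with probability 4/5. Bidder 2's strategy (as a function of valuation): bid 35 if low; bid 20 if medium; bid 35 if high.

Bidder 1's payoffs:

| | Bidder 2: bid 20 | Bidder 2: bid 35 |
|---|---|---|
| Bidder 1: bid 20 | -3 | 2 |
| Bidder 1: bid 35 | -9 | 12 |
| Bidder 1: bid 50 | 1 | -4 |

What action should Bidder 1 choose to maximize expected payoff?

bid 35

E[bid 20] = 3/20·(2) + 1/20·(-3) + 4/5·(2) = 7/4
E[bid 35] = 3/20·(12) + 1/20·(-9) + 4/5·(12) = 219/20
E[bid 50] = 3/20·(-4) + 1/20·(1) + 4/5·(-4) = -15/4
Best response: bid 35 (219/20 is the largest).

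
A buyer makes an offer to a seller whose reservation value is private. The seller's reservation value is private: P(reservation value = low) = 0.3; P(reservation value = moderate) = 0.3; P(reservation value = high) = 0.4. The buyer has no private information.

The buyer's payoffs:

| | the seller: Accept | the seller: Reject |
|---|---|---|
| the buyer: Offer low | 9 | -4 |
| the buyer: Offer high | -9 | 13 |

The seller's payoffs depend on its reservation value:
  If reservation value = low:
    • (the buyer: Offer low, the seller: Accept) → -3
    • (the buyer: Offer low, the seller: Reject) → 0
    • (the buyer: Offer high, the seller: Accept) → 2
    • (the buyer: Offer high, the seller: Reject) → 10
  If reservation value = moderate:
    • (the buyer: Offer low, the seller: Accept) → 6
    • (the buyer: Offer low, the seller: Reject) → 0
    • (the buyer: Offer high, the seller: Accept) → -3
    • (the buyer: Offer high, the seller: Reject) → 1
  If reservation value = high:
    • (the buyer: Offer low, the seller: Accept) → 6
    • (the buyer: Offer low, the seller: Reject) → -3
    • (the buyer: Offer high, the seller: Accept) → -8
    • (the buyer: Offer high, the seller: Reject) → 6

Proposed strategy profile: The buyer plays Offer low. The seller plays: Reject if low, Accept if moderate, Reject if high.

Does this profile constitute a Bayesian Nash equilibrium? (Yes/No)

No

A profile is a BNE iff every type of every player is best-responding given beliefs about the other side.
The buyer plays Offer low: E[Offer low] = 0.3·(-4) + 0.3·(9) + 0.4·(-4) = -0.1; E[Offer high] = 6.4. Not best-responding. ✗
The seller (reservation value low), facing Offer low: Accept gives -3, Reject gives 0. Proposed Reject is best. ✓
The seller (reservation value moderate), facing Offer low: Accept gives 6, Reject gives 0. Proposed Accept is best. ✓
The seller (reservation value high), facing Offer low: Accept gives 6, Reject gives -3. Proposed Reject is not best — profitable deviation exists. ✗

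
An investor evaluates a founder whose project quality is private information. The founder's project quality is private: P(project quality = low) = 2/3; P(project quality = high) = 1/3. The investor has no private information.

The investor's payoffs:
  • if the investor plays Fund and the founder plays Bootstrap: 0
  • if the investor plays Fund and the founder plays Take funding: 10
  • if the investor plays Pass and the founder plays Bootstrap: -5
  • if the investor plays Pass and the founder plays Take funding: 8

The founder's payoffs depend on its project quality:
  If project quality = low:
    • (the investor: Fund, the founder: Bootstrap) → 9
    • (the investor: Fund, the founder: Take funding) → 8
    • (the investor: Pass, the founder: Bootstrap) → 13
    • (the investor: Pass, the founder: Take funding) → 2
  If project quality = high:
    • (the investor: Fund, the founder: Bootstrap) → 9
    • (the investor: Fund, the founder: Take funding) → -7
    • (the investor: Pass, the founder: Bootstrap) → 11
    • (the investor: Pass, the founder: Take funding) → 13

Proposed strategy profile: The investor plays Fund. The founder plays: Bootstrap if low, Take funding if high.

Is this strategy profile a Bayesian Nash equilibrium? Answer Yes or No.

The investor plays Fund: E[Fund] = 2/3·(0) + 1/3·(10) = 10/3; E[Pass] = -2/3. Best-responding. ✓
The founder (project quality low), facing Fund: Bootstrap gives 9, Take funding gives 8. Proposed Bootstrap is best. ✓
The founder (project quality high), facing Fund: Bootstrap gives 9, Take funding gives -7. Proposed Take funding is not best — profitable deviation exists. ✗

No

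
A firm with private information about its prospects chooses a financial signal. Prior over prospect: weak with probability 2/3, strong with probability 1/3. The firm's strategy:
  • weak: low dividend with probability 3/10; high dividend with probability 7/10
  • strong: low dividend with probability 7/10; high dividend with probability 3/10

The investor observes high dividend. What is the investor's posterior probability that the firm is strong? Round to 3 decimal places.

0.176

Apply Bayes' rule using the sender's strategy as the likelihood.
P(high dividend) = (2/3)·(7/10) + (1/3)·(3/10) = 17/30
P(strong | high dividend) = ((1/3)·(3/10)) / (17/30) = (1/10) / (17/30) = 3/17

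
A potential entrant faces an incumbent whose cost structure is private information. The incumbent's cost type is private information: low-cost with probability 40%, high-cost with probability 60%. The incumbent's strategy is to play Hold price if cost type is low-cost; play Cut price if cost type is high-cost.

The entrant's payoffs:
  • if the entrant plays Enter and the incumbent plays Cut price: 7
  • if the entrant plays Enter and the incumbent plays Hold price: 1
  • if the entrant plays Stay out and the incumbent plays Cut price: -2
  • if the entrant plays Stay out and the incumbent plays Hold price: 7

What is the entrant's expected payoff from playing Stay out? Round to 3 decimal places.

E[Stay out] = 0.4·7 + 0.6·(-2) = 2.8 + (-1.2) = 1.6

1.600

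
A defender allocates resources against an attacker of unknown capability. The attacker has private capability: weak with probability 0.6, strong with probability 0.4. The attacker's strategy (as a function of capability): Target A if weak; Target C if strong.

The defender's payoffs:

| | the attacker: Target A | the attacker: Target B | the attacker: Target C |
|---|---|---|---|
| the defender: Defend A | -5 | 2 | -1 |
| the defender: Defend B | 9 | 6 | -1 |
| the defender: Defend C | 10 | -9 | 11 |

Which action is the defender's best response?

Defend C

E[Defend A] = 0.6·(-5) + 0.4·(-1) = -3.4
E[Defend B] = 0.6·(9) + 0.4·(-1) = 5
E[Defend C] = 0.6·(10) + 0.4·(11) = 10.4
Best response: Defend C (10.4 is the largest).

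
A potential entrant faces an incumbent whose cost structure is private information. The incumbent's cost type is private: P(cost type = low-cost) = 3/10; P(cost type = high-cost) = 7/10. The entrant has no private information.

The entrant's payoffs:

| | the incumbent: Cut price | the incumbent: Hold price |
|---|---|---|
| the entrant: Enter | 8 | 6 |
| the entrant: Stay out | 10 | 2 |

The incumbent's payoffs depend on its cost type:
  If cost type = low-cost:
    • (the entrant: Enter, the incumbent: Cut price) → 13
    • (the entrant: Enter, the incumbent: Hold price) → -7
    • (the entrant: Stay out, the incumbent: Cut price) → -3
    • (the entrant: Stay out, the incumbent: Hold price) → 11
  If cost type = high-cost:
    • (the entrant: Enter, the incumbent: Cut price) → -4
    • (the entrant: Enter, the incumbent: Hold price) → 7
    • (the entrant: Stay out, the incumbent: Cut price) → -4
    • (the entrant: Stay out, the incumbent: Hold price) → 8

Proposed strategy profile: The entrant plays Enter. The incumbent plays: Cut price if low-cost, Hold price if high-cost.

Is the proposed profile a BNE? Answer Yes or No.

The entrant plays Enter: E[Enter] = 3/10·(8) + 7/10·(6) = 33/5; E[Stay out] = 22/5. Best-responding. ✓
The incumbent (cost type low-cost), facing Enter: Cut price gives 13, Hold price gives -7. Proposed Cut price is best. ✓
The incumbent (cost type high-cost), facing Enter: Cut price gives -4, Hold price gives 7. Proposed Hold price is best. ✓

Yes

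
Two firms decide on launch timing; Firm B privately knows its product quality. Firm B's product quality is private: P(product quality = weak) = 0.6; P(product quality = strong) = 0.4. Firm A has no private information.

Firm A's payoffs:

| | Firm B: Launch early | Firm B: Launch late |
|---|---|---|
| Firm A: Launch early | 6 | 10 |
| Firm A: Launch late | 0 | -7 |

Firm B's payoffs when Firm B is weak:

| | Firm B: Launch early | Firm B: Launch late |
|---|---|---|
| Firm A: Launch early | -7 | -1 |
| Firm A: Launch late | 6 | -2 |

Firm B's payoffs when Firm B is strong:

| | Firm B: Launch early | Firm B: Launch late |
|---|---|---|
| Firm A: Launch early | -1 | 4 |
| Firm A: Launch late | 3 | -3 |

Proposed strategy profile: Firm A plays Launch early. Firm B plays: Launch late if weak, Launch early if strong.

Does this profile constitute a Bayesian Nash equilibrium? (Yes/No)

Firm A plays Launch early: E[Launch early] = 0.6·(10) + 0.4·(6) = 8.4; E[Launch late] = -4.2. Best-responding. ✓
Firm B (product quality weak), facing Launch early: Launch early gives -7, Launch late gives -1. Proposed Launch late is best. ✓
Firm B (product quality strong), facing Launch early: Launch early gives -1, Launch late gives 4. Proposed Launch early is not best — profitable deviation exists. ✗

No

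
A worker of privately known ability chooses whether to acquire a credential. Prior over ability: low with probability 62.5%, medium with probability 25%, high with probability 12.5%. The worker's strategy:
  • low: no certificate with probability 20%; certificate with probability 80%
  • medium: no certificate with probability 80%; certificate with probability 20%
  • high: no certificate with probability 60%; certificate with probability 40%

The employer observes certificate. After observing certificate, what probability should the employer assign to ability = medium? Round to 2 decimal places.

P(certificate) = 0.625·0.8 + 0.25·0.2 + 0.125·0.4 = 0.6
P(medium | certificate) = (0.25·0.2) / 0.6 = 0.05 / 0.6 = 0.0833333

0.08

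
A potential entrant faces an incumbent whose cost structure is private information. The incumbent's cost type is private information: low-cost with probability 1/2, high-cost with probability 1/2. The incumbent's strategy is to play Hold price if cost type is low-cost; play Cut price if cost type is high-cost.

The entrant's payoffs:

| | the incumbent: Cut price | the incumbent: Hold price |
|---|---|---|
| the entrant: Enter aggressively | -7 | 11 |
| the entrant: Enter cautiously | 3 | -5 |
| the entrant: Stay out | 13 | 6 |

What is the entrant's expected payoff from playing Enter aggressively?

2

E[Enter aggressively] = 1/2·11 + 1/2·(-7) = 11/2 + (-7/2) = 2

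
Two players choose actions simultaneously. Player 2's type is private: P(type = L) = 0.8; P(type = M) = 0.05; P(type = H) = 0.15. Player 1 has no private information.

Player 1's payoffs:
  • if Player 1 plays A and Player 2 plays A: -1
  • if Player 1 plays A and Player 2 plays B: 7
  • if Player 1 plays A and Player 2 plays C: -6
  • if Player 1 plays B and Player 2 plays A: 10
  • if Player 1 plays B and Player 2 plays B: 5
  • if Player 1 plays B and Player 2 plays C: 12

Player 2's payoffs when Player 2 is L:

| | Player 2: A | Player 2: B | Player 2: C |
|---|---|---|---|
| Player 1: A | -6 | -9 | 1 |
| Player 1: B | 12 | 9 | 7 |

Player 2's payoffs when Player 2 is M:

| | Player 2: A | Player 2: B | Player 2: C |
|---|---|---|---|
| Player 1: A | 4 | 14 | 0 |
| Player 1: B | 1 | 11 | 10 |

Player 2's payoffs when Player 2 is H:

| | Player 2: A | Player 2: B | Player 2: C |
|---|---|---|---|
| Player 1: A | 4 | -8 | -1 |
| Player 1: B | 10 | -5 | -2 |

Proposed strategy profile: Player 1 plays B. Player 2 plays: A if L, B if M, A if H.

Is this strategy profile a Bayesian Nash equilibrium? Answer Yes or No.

Yes

Player 1 plays B: E[B] = 0.8·(10) + 0.05·(5) + 0.15·(10) = 9.75; E[A] = -0.6. Best-responding. ✓
Player 2 (type L), facing B: A gives 12, B gives 9, C gives 7. Proposed A is best. ✓
Player 2 (type M), facing B: A gives 1, B gives 11, C gives 10. Proposed B is best. ✓
Player 2 (type H), facing B: A gives 10, B gives -5, C gives -2. Proposed A is best. ✓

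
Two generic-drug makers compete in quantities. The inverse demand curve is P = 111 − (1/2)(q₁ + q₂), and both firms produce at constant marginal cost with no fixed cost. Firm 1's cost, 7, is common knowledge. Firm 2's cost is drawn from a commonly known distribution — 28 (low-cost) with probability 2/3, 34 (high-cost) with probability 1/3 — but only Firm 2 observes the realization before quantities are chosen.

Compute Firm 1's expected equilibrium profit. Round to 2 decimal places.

Firm 2 with cost c maximizes (111 − (1/2)(q₁+q₂) − c)·q₂, giving q₂(c) = (111 − c − (1/2)q₁).
E[c₂] = 2/3·28 + 1/3·34 = 30
Firm 1's FOC against E[q₂] yields q₁ = (111 − 2·7 + E[c₂])/(3/2) = (111 − 14 + 30)/(3/2) = 84.6667.
E[P] = 111 − (1/2)·(q₁ + E[q₂]) = 49.3333; Firm 1's expected profit = (E[P] − 7)·q₁ = (49.3333 − 7)·84.6667 = 3584.22.

3584.22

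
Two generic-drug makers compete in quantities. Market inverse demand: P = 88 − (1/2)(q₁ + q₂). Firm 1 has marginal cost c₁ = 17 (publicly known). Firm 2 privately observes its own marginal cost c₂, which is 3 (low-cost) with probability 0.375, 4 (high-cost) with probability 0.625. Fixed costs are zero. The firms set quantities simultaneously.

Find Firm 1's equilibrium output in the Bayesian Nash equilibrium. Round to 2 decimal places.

38.42

Firm 2 with cost c maximizes (88 − (1/2)(q₁+q₂) − c)·q₂, giving q₂(c) = (88 − c − (1/2)q₁).
E[c₂] = 0.375·3 + 0.625·4 = 3.625
Firm 1's FOC against E[q₂] yields q₁ = (88 − 2·17 + E[c₂])/(3/2) = (88 − 34 + 3.625)/(3/2) = 38.4167.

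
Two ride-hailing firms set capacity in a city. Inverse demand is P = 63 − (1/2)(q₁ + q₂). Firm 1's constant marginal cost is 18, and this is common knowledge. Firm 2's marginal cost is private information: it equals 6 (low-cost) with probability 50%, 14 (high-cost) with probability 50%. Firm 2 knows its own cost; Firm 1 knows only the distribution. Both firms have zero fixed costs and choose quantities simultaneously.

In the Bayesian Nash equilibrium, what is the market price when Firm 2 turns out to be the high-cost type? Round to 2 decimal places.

Firm 2 with cost c maximizes (63 − (1/2)(q₁+q₂) − c)·q₂, giving q₂(c) = (63 − c − (1/2)q₁).
E[c₂] = 0.5·6 + 0.5·14 = 10
Firm 1's FOC against E[q₂] yields q₁ = (63 − 2·18 + E[c₂])/(3/2) = (63 − 36 + 10)/(3/2) = 24.6667.
q₂(high-cost) = 36.6667, so P = 63 − (1/2)·(24.6667 + 36.6667) = 32.3333.

32.33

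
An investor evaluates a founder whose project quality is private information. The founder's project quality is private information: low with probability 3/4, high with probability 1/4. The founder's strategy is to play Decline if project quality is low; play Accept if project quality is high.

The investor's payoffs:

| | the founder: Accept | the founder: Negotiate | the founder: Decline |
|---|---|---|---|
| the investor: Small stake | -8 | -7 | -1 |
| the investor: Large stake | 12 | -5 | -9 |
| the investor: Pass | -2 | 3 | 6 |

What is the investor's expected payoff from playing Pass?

E[Pass] = 3/4·6 + 1/4·(-2) = 9/2 + (-1/2) = 4

4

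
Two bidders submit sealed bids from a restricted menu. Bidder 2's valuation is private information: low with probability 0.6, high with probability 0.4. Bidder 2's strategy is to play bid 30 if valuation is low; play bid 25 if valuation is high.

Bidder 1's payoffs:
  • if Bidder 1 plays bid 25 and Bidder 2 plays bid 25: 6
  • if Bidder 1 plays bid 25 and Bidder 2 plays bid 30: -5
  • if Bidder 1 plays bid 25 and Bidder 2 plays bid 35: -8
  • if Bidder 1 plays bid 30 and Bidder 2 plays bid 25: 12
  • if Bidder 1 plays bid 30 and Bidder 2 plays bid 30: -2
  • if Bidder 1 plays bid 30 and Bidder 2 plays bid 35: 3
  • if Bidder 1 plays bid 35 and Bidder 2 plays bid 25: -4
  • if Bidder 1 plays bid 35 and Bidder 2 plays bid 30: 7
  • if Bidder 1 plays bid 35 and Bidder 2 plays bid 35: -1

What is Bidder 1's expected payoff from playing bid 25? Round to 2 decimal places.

-0.60

E[bid 25] = 0.6·(-5) + 0.4·6 = (-3) + 2.4 = -0.6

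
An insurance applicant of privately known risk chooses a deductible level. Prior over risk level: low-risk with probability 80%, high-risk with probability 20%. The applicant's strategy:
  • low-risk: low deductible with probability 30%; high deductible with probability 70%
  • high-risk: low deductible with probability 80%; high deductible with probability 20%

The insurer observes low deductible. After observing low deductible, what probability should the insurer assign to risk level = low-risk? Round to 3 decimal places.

P(low deductible) = 0.8·0.3 + 0.2·0.8 = 0.4
P(low-risk | low deductible) = (0.8·0.3) / 0.4 = 0.24 / 0.4 = 0.6

0.600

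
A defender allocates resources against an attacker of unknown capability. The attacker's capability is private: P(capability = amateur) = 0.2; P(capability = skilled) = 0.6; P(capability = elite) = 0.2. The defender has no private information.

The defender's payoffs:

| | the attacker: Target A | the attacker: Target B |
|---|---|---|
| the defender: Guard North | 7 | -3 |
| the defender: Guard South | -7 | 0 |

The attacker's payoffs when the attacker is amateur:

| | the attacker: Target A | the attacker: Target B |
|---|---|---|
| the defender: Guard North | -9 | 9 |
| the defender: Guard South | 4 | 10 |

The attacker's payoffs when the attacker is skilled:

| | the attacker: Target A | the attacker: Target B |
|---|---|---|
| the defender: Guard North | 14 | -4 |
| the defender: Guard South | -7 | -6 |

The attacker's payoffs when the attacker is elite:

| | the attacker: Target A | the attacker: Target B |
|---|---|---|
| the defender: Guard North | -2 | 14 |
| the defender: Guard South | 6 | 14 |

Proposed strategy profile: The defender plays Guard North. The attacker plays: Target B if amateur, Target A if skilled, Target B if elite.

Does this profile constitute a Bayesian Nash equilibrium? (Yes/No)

Yes

A profile is a BNE iff every type of every player is best-responding given beliefs about the other side.
The defender plays Guard North: E[Guard North] = 0.2·(-3) + 0.6·(7) + 0.2·(-3) = 3; E[Guard South] = -4.2. Best-responding. ✓
The attacker (capability amateur), facing Guard North: Target A gives -9, Target B gives 9. Proposed Target B is best. ✓
The attacker (capability skilled), facing Guard North: Target A gives 14, Target B gives -4. Proposed Target A is best. ✓
The attacker (capability elite), facing Guard North: Target A gives -2, Target B gives 14. Proposed Target B is best. ✓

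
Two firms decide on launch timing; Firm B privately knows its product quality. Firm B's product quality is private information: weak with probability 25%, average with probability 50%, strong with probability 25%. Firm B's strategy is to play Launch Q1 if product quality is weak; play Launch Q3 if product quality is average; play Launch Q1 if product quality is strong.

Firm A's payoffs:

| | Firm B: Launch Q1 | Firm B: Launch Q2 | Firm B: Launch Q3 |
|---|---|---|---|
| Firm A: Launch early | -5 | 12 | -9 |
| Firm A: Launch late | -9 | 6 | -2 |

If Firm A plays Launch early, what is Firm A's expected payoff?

E[Launch early] = 0.25·(-5) + 0.5·(-9) + 0.25·(-5) = (-1.25) + (-4.5) + (-1.25) = -7

-7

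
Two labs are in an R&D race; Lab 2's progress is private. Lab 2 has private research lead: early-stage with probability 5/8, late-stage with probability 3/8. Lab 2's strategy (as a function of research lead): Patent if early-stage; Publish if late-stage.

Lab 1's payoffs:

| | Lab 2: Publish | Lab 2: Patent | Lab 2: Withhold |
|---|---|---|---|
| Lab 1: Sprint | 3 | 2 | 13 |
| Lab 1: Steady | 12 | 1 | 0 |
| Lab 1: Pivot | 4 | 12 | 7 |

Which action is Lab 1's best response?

E[Sprint] = 5/8·(2) + 3/8·(3) = 19/8
E[Steady] = 5/8·(1) + 3/8·(12) = 41/8
E[Pivot] = 5/8·(12) + 3/8·(4) = 9
Best response: Pivot (9 is the largest).

Pivot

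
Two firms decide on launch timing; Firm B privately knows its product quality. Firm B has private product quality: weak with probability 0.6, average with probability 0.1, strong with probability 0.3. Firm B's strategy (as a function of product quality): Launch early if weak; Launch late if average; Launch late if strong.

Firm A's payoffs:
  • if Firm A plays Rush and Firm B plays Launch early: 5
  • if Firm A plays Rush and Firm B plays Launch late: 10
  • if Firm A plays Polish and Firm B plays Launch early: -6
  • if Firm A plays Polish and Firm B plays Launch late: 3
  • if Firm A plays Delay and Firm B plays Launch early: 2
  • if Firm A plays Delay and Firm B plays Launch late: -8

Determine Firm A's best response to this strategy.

Rush

E[Rush] = 0.6·(5) + 0.1·(10) + 0.3·(10) = 7
E[Polish] = 0.6·(-6) + 0.1·(3) + 0.3·(3) = -2.4
E[Delay] = 0.6·(2) + 0.1·(-8) + 0.3·(-8) = -2
Best response: Rush (7 is the largest).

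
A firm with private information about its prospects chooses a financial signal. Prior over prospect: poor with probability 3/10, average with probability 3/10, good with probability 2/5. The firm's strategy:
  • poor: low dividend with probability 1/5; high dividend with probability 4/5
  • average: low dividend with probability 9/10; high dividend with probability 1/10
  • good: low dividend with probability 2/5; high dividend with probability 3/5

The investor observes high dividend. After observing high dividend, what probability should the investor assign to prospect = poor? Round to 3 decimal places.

P(high dividend) = (3/10)·(4/5) + (3/10)·(1/10) + (2/5)·(3/5) = 51/100
P(poor | high dividend) = ((3/10)·(4/5)) / (51/100) = (6/25) / (51/100) = 8/17

0.471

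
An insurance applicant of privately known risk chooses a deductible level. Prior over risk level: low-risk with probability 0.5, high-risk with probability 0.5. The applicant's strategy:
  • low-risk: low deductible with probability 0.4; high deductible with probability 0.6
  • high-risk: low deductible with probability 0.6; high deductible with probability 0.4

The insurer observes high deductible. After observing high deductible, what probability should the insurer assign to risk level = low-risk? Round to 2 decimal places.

P(high deductible) = 0.5·0.6 + 0.5·0.4 = 0.5
P(low-risk | high deductible) = (0.5·0.6) / 0.5 = 0.3 / 0.5 = 0.6

0.60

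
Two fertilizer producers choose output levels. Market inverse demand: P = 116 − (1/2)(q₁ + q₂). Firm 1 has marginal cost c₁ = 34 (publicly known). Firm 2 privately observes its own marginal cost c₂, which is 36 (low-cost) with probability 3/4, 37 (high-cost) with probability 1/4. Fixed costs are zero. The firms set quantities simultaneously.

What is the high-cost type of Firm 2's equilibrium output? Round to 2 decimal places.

50.92

Firm 2 with cost c maximizes (116 − (1/2)(q₁+q₂) − c)·q₂, giving q₂(c) = (116 − c − (1/2)q₁).
E[c₂] = 3/4·36 + 1/4·37 = 36.25
Firm 1's FOC against E[q₂] yields q₁ = (116 − 2·34 + E[c₂])/(3/2) = (116 − 68 + 36.25)/(3/2) = 56.1667.
q₂(high-cost) = (116 − 37 − (1/2)·56.1667) = 50.9167.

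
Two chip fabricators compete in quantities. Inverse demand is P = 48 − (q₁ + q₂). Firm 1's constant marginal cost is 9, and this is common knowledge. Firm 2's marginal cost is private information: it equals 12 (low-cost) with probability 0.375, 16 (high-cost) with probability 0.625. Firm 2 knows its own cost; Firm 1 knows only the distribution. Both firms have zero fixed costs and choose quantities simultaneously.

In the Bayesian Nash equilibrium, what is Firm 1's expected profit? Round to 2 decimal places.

Each type of Firm 2 best-responds to q₁; Firm 1 best-responds to the expected q₂ over Firm 2's types.
Firm 2 with cost c maximizes (48 − (q₁+q₂) − c)·q₂, giving q₂(c) = (48 − c − q₁)/2.
E[c₂] = 0.375·12 + 0.625·16 = 14.5
Firm 1's FOC against E[q₂] yields q₁ = (48 − 2·9 + E[c₂])/3 = (48 − 18 + 14.5)/3 = 14.8333.
E[P] = 48 − (q₁ + E[q₂]) = 23.8333; Firm 1's expected profit = (E[P] − 9)·q₁ = (23.8333 − 9)·14.8333 = 220.028.

220.03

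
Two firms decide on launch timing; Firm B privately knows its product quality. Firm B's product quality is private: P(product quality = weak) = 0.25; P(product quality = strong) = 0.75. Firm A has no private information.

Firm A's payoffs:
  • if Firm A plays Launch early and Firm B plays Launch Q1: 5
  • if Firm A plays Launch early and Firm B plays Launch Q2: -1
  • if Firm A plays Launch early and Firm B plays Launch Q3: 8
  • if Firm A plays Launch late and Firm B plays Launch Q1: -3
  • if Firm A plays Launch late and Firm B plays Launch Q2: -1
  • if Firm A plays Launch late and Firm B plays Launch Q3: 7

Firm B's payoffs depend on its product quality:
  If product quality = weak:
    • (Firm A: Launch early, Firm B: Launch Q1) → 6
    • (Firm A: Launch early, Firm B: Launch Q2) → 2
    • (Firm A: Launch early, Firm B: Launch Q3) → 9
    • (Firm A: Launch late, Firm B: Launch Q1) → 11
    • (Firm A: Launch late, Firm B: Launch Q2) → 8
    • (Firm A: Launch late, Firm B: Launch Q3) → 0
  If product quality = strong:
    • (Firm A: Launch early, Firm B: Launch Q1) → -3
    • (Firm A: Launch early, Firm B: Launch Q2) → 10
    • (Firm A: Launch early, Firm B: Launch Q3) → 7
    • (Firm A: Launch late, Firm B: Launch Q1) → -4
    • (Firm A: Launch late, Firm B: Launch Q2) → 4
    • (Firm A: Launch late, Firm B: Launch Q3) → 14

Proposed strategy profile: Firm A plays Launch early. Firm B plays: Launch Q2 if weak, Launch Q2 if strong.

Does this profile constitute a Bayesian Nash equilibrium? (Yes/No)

A profile is a BNE iff every type of every player is best-responding given beliefs about the other side.
Firm A plays Launch early: E[Launch early] = 0.25·(-1) + 0.75·(-1) = -1; E[Launch late] = -1. Best-responding. ✓
Firm B (product quality weak), facing Launch early: Launch Q1 gives 6, Launch Q2 gives 2, Launch Q3 gives 9. Proposed Launch Q2 is not best — profitable deviation exists. ✗
Firm B (product quality strong), facing Launch early: Launch Q1 gives -3, Launch Q2 gives 10, Launch Q3 gives 7. Proposed Launch Q2 is best. ✓

No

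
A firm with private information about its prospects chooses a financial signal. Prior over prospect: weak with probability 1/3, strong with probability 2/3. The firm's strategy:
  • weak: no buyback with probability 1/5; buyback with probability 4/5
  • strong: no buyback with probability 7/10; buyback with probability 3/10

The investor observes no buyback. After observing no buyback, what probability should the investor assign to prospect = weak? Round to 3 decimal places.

0.125

P(no buyback) = (1/3)·(1/5) + (2/3)·(7/10) = 8/15
P(weak | no buyback) = ((1/3)·(1/5)) / (8/15) = (1/15) / (8/15) = 1/8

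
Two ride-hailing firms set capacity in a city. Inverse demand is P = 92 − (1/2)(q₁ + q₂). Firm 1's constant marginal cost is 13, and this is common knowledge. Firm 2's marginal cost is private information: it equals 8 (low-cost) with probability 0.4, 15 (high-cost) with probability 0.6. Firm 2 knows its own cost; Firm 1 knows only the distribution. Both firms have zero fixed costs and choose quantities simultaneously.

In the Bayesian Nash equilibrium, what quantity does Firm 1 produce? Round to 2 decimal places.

52.13

Firm 2 with cost c maximizes (92 − (1/2)(q₁+q₂) − c)·q₂, giving q₂(c) = (92 − c − (1/2)q₁).
E[c₂] = 0.4·8 + 0.6·15 = 12.2
Firm 1's FOC against E[q₂] yields q₁ = (92 − 2·13 + E[c₂])/(3/2) = (92 − 26 + 12.2)/(3/2) = 52.1333.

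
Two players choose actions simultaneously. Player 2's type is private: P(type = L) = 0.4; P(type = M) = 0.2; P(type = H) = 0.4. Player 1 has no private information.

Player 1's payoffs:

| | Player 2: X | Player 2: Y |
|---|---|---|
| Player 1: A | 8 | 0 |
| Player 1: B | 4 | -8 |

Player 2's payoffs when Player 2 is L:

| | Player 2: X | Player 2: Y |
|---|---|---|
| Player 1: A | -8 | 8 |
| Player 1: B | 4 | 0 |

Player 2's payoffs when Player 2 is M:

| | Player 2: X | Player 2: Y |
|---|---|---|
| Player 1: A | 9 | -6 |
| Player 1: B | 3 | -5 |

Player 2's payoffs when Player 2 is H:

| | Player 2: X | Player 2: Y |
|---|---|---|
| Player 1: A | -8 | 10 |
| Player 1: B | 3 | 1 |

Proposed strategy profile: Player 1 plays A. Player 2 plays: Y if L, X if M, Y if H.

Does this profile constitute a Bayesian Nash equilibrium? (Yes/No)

Yes

A profile is a BNE iff every type of every player is best-responding given beliefs about the other side.
Player 1 plays A: E[A] = 0.4·(0) + 0.2·(8) + 0.4·(0) = 1.6; E[B] = -5.6. Best-responding. ✓
Player 2 (type L), facing A: X gives -8, Y gives 8. Proposed Y is best. ✓
Player 2 (type M), facing A: X gives 9, Y gives -6. Proposed X is best. ✓
Player 2 (type H), facing A: X gives -8, Y gives 10. Proposed Y is best. ✓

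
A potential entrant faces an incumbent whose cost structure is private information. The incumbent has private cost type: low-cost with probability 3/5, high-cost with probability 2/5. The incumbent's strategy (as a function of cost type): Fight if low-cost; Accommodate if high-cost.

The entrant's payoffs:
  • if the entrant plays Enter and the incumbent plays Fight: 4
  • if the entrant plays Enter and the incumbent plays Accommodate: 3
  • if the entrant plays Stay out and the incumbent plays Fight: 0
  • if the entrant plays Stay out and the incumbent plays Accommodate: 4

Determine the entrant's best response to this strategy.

Enter

E[Enter] = 3/5·(4) + 2/5·(3) = 18/5
E[Stay out] = 3/5·(0) + 2/5·(4) = 8/5
Best response: Enter (18/5 is the largest).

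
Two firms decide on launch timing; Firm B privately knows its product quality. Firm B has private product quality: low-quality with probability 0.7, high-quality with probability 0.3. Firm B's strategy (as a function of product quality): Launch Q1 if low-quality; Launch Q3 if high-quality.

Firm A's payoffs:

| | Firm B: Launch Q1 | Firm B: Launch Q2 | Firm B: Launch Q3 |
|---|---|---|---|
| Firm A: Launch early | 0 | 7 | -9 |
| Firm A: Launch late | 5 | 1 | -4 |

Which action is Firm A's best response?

Launch late

E[Launch early] = 0.7·(0) + 0.3·(-9) = -2.7
E[Launch late] = 0.7·(5) + 0.3·(-4) = 2.3
Best response: Launch late (2.3 is the largest).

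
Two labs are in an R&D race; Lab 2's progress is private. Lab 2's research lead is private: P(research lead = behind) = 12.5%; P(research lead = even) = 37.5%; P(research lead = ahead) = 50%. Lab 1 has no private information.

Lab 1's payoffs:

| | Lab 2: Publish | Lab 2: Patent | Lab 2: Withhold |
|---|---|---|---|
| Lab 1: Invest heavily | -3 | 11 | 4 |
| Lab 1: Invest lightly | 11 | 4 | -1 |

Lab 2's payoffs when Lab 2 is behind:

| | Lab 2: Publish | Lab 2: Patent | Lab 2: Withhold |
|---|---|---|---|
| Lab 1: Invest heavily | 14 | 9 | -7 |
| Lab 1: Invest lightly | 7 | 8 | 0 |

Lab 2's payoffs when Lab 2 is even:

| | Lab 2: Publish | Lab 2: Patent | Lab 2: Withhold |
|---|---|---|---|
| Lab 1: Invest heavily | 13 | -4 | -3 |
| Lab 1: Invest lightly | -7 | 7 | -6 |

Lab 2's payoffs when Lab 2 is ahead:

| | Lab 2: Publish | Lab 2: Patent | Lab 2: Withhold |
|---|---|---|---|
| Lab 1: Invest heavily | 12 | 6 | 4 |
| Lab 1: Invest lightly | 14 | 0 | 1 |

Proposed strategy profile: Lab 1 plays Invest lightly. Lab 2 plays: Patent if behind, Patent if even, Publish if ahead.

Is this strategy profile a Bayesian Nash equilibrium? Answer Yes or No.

Yes

A profile is a BNE iff every type of every player is best-responding given beliefs about the other side.
Lab 1 plays Invest lightly: E[Invest lightly] = 0.125·(4) + 0.375·(4) + 0.5·(11) = 7.5; E[Invest heavily] = 4. Best-responding. ✓
Lab 2 (research lead behind), facing Invest lightly: Publish gives 7, Patent gives 8, Withhold gives 0. Proposed Patent is best. ✓
Lab 2 (research lead even), facing Invest lightly: Publish gives -7, Patent gives 7, Withhold gives -6. Proposed Patent is best. ✓
Lab 2 (research lead ahead), facing Invest lightly: Publish gives 14, Patent gives 0, Withhold gives 1. Proposed Publish is best. ✓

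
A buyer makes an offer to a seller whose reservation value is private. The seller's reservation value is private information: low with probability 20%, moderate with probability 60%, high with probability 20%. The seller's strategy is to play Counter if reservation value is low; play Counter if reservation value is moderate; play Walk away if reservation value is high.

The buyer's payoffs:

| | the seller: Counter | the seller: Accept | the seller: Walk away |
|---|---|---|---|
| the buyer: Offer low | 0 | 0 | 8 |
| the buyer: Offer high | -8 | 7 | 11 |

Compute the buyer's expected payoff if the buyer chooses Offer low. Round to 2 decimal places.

E[Offer low] = 0.2·0 + 0.6·0 + 0.2·8 = 0 + 0 + 1.6 = 1.6

1.60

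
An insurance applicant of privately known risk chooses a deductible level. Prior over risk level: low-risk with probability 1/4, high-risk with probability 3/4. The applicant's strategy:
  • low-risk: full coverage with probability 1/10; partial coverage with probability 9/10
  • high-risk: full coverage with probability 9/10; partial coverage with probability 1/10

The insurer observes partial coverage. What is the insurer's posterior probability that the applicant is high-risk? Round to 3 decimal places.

P(partial coverage) = (1/4)·(9/10) + (3/4)·(1/10) = 3/10
P(high-risk | partial coverage) = ((3/4)·(1/10)) / (3/10) = (3/40) / (3/10) = 1/4

0.250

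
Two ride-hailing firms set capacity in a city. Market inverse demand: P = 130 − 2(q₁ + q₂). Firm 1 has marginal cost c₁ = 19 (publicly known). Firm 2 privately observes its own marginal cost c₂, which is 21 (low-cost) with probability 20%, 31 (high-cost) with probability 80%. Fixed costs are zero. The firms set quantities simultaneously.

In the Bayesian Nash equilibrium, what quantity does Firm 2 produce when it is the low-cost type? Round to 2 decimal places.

Each type of Firm 2 best-responds to q₁; Firm 1 best-responds to the expected q₂ over Firm 2's types.
Firm 2 with cost c maximizes (130 − 2(q₁+q₂) − c)·q₂, giving q₂(c) = (130 − c − 2q₁)/4.
E[c₂] = 0.2·21 + 0.8·31 = 29
Firm 1's FOC against E[q₂] yields q₁ = (130 − 2·19 + E[c₂])/6 = (130 − 38 + 29)/6 = 20.1667.
q₂(low-cost) = (130 − 21 − 2·20.1667)/4 = 17.1667.

17.17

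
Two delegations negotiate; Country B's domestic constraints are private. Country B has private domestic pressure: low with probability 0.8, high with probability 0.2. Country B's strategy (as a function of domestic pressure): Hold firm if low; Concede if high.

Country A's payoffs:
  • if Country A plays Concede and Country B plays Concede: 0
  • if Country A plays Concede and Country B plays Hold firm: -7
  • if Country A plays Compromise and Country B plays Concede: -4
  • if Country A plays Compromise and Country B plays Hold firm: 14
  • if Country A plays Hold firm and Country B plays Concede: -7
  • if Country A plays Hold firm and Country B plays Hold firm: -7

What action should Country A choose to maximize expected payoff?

E[Concede] = 0.8·(-7) + 0.2·(0) = -5.6
E[Compromise] = 0.8·(14) + 0.2·(-4) = 10.4
E[Hold firm] = 0.8·(-7) + 0.2·(-7) = -7
Best response: Compromise (10.4 is the largest).

Compromise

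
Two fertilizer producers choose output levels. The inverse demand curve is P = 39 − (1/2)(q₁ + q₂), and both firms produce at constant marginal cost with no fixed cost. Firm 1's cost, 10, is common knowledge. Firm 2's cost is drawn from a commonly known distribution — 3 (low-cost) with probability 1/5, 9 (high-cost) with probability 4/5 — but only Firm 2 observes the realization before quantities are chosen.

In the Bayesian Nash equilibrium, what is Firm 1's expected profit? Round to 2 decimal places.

159.61

Firm 2 with cost c maximizes (39 − (1/2)(q₁+q₂) − c)·q₂, giving q₂(c) = (39 − c − (1/2)q₁).
E[c₂] = 1/5·3 + 4/5·9 = 7.8
Firm 1's FOC against E[q₂] yields q₁ = (39 − 2·10 + E[c₂])/(3/2) = (39 − 20 + 7.8)/(3/2) = 17.8667.
E[P] = 39 − (1/2)·(q₁ + E[q₂]) = 18.9333; Firm 1's expected profit = (E[P] − 10)·q₁ = (18.9333 − 10)·17.8667 = 159.609.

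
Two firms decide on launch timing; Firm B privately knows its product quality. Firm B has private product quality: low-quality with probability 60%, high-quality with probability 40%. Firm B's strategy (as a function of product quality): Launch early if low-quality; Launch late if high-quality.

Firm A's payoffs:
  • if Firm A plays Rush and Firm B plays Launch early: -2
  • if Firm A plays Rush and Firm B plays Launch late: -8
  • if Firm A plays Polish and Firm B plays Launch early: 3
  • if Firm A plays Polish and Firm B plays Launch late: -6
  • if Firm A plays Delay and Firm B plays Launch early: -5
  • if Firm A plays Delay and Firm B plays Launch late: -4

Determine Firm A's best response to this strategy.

Polish

E[Rush] = 0.6·(-2) + 0.4·(-8) = -4.4
E[Polish] = 0.6·(3) + 0.4·(-6) = -0.6
E[Delay] = 0.6·(-5) + 0.4·(-4) = -4.6
Best response: Polish (-0.6 is the largest).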